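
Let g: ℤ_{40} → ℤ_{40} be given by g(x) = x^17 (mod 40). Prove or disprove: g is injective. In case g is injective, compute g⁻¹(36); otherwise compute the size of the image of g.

g(0) = 0^17 = 0.
g(10): Repeated squaring mod 40: 10^1 ≡ 10, 10^2 ≡ 10² = 100 ≡ 20, 10^4 ≡ 20² = 400 ≡ 0, 10^8 ≡ 0² = 0, 10^16 ≡ 0² = 0. Since 17 = 16 + 1, 10^17 ≡ 0·10: 0·10 = 0. So 10^17 ≡ 0 (mod 40).
So g(0) = g(10) = 0 while 0 ≠ 10, thus g is not injective.
Since g is not injective, we determine |image(g)|. Computing x^17 mod 40 for each x (by repeated squaring, reducing mod 40 at every step), the values g(0), g(1), …, g(39) are: 0, 1, 32, 3, 24, 5, 16, 7, 8, 9, 0, 11, 32, 13, 24, 15, 16, 17, 8, 19, 0, 21, 32, 23, 24, 25, 16, 27, 8, 29, 0, 31, 32, 33, 24, 35, 16, 37, 8, 39.
The distinct values are {0, 1, 3, 5, 7, 8, 9, 11, 13, 15, 16, 17, 19, 21, 23, 24, 25, 27, 29, 31, 32, 33, 35, 37, 39}; there are 25 of them.

25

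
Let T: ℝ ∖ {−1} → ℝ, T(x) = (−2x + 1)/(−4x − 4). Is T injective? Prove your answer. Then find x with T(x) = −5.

Suppose T(x_1) = T(x_2). Cross-multiplying: (−2x_1 + 1)(−4x_2 − 4) = (−2x_2 + 1)(−4x_1 − 4).
Expanding both sides and cancelling the symmetric terms leaves 12·(x_1 − x_2) = 0. Since 12 ≠ 0, x_1 = x_2. Therefore T is injective.
Solving T(x) = −5: cross-multiplying gives −2x + 1 = −5(−4x − 4), which rearranges to −22x = 19, so x = −19/22.

-19/22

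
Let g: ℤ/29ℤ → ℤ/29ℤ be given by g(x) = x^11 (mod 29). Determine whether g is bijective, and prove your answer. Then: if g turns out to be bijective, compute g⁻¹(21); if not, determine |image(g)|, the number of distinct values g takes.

15

Since 29 is prime, the nonzero elements of ℤ/29ℤ form a cyclic group of order 28.
As gcd(11, 28) = 1, raising to the 11th power is a bijection on this group: if x_1^11 ≡ x_2^11 then (x_1x_2^{−1})^11 = 1, and the only element of order dividing gcd(11, 28) = 1 is 1, so x_1 = x_2.
With g(0) = 0 this makes g injective on all of ℤ/29ℤ, hence bijective (finite equal-size domain and codomain). In particular g is bijective.
Since g is bijective, we find the preimage of 21. The inverse of x ↦ x^11 on (ℤ/29ℤ)^× is x ↦ x^23, because 11·23 = 253 = 9·28 + 1 ≡ 1 (mod 28) and x^{28} = 1 for x ≠ 0 (Fermat). So g⁻¹(21) = 21^23 mod 29.
Repeated squaring mod 29: 21^1 ≡ 21, 21^2 ≡ 21² = 441 ≡ 6, 21^4 ≡ 6² = 36 ≡ 7, 21^8 ≡ 7² = 49 ≡ 20, 21^16 ≡ 20² = 400 ≡ 23. Since 23 = 16 + 4 + 2 + 1, 21^23 ≡ 23·7·6·21: 23·7 = 161 ≡ 16, then 16·6 = 96 ≡ 9, then 9·21 = 189 ≡ 15. So 21^23 ≡ 15 (mod 29).
Hence g⁻¹(21) = 15.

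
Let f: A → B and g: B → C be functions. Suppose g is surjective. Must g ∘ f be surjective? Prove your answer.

not surjective

No. Take A = {1}, B = C = {1, 2, 3, 4}, f(1) = 1, and g = identity (surjective).
Then (g ∘ f)(1) = 1, and 4 ∈ C has no preimage under g ∘ f, so g ∘ f is not surjective.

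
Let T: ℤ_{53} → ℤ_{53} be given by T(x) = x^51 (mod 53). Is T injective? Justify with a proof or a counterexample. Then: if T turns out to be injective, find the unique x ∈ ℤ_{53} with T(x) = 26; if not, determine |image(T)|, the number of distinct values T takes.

Since 53 is prime, the nonzero elements of ℤ_{53} form a cyclic group of order 52.
As gcd(51, 52) = 1, raising to the 51st power is a bijection on this group: if s^51 ≡ t^51 then (st^{−1})^51 = 1, and the only element of order dividing gcd(51, 52) = 1 is 1, so s = t.
With T(0) = 0 this makes T injective on all of ℤ_{53}, hence bijective (finite equal-size domain and codomain). In particular T is injective.
Since T is injective, we find the preimage of 26. The inverse of x ↦ x^51 on (ℤ_{53})^× is x ↦ x^51, because 51·51 = 2601 = 50·52 + 1 ≡ 1 (mod 52) and x^{52} = 1 for x ≠ 0 (Fermat). So T⁻¹(26) = 26^51 mod 53.
Repeated squaring mod 53: 26^1 ≡ 26, 26^2 ≡ 26² = 676 ≡ 40, 26^4 ≡ 40² = 1600 ≡ 10, 26^8 ≡ 10² = 100 ≡ 47, 26^16 ≡ 47² = 2209 ≡ 36, 26^32 ≡ 36² = 1296 ≡ 24. Since 51 = 32 + 16 + 2 + 1, 26^51 ≡ 24·36·40·26: 24·36 = 864 ≡ 16, then 16·40 = 640 ≡ 4, then 4·26 = 104 ≡ 51. So 26^51 ≡ 51 (mod 53).
Hence T⁻¹(26) = 51.

51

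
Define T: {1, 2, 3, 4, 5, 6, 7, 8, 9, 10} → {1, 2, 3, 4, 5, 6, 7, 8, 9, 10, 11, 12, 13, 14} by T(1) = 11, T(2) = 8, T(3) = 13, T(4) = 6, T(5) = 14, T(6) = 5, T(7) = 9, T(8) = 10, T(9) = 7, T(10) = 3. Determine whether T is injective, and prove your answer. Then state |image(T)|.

The values T(1), …, T(10) are 11, 8, 13, 6, 14, 5, 9, 10, 7, 3 — all distinct.
So T(u) = T(v) only when u = v, and T is injective.
The image of T is {3, 5, 6, 7, 8, 9, 10, 11, 13, 14}, which has 10 elements.

10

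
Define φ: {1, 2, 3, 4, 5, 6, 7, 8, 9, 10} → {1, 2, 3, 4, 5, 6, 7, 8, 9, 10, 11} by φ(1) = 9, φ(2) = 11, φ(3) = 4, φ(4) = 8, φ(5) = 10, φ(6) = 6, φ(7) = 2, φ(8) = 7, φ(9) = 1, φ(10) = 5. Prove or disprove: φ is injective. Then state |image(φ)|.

The values φ(1), …, φ(10) are 9, 11, 4, 8, 10, 6, 2, 7, 1, 5 — all distinct.
So φ(x_1) = φ(x_2) only when x_1 = x_2, and φ is injective.
The image of φ is {1, 2, 4, 5, 6, 7, 8, 9, 10, 11}, which has 10 elements.

10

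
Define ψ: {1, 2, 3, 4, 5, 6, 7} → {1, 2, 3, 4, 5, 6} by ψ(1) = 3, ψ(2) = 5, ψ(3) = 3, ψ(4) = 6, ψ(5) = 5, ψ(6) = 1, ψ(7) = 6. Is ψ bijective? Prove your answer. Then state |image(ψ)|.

ψ(1) = 3 = ψ(3) with 1 ≠ 3, so ψ is not injective, hence not bijective.
The image of ψ is {1, 3, 5, 6}, which has 4 elements.

4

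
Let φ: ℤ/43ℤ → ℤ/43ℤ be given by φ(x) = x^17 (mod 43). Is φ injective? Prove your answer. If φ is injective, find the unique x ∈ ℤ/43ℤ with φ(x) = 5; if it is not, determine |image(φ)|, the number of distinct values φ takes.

Since 43 is prime, the nonzero elements of ℤ/43ℤ form a cyclic group of order 42.
As gcd(17, 42) = 1, raising to the 17th power is a bijection on this group: if x_1^17 ≡ x_2^17 then (x_1x_2^{−1})^17 = 1, and the only element of order dividing gcd(17, 42) = 1 is 1, so x_1 = x_2.
With φ(0) = 0 this makes φ injective on all of ℤ/43ℤ, hence bijective (finite equal-size domain and codomain). In particular φ is injective.
Since φ is injective, we find the preimage of 5. The inverse of x ↦ x^17 on (ℤ/43ℤ)^× is x ↦ x^5, because 17·5 = 85 = 2·42 + 1 ≡ 1 (mod 42) and x^{42} = 1 for x ≠ 0 (Fermat). So φ⁻¹(5) = 5^5 mod 43.
Repeated squaring mod 43: 5^1 ≡ 5, 5^2 ≡ 5² = 25, 5^4 ≡ 25² = 625 ≡ 23. Since 5 = 4 + 1, 5^5 ≡ 23·5: 23·5 = 115 ≡ 29. So 5^5 ≡ 29 (mod 43).
Hence φ⁻¹(5) = 29.

29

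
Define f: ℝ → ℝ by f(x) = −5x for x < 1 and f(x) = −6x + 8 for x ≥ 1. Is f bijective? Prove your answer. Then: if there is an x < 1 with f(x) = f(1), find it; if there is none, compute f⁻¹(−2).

-2/5

Both pieces are strictly decreasing (slopes −5 and −6), so each is injective on its own interval.
The left piece maps (−∞, 1) onto (−5, ∞); the right piece maps [1, ∞) onto (−∞, 2].
These images overlap. In particular f(1) = 2 (right piece), and solving −5x = 2 on the left piece gives x = −2/5 < 1.
So f(−2/5) = f(1) with −2/5 ≠ 1, and f is not injective, hence not bijective. This x = −2/5 is the requested value below 1.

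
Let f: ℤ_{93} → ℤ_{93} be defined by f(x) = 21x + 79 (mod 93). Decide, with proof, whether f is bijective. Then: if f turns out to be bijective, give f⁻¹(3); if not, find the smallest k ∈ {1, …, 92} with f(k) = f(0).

Recall: injectivity means: for all a, b in the domain, f(a) = f(b) implies a = b.
We have gcd(21, 93) = 3 > 1. Taking a = 0 and b = 31: f(0) = 79 and f(31) = 21·31 + 79 = 730 ≡ 79 (mod 93).
So f(0) = f(31) while 0 ≠ 31, thus f is not injective, hence not bijective.
Since f is not bijective, we find the least positive k with f(k) = f(0): this means 21k ≡ 0 (mod 93), i.e. 93 ∣ 21k. Since gcd(21, 93) = 3, dividing through by 3 this holds exactly when 31 ∣ 7k, and as gcd(7, 31) = 1, exactly when 31 ∣ k.
The smallest positive such k is 31.

31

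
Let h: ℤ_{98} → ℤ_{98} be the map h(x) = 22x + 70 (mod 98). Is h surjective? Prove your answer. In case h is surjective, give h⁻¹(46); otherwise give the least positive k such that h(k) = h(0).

Since gcd(22, 98) = 2, we have 22x ≡ 0 (mod 2) for all x, so h(x) ≡ 0 (mod 2).
But 1 ≢ 0 (mod 2), so 1 ∈ ℤ_{98} has no preimage. So h is not surjective.
Since h is not surjective, we find the least positive k with h(k) = h(0): this means 22k ≡ 0 (mod 98), i.e. 98 ∣ 22k. Since gcd(22, 98) = 2, dividing through by 2 this holds exactly when 49 ∣ 11k, and as gcd(11, 49) = 1, exactly when 49 ∣ k.
The smallest positive such k is 49.

49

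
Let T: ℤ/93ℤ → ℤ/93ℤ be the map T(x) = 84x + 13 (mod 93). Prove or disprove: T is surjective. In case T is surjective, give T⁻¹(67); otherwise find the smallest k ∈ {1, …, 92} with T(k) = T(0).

31

By definition, T is surjective if every y in the codomain equals T(x) for some x in the domain.
Since gcd(84, 93) = 3, we have 84x ≡ 0 (mod 3) for all x, so T(x) ≡ 1 (mod 3).
But 0 ≢ 1 (mod 3), so 0 ∈ ℤ/93ℤ has no preimage. Therefore T is not surjective.
Since T is not surjective, we find the least positive k with T(k) = T(0): this means 84k ≡ 0 (mod 93), i.e. 93 ∣ 84k. Since gcd(84, 93) = 3, dividing through by 3 this holds exactly when 31 ∣ 28k, and as gcd(28, 31) = 1, exactly when 31 ∣ k.
The smallest positive such k is 31.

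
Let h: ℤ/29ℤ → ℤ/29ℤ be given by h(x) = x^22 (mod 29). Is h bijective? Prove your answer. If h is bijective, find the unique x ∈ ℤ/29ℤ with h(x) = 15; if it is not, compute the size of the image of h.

15

h(14): Repeated squaring mod 29: 14^1 ≡ 14, 14^2 ≡ 14² = 196 ≡ 22, 14^4 ≡ 22² = 484 ≡ 20, 14^8 ≡ 20² = 400 ≡ 23, 14^16 ≡ 23² = 529 ≡ 7. Since 22 = 16 + 4 + 2, 14^22 ≡ 7·20·22: 7·20 = 140 ≡ 24, then 24·22 = 528 ≡ 6. So 14^22 ≡ 6 (mod 29).
h(15): Repeated squaring mod 29: 15^1 ≡ 15, 15^2 ≡ 15² = 225 ≡ 22, 15^4 ≡ 22² = 484 ≡ 20, 15^8 ≡ 20² = 400 ≡ 23, 15^16 ≡ 23² = 529 ≡ 7. Since 22 = 16 + 4 + 2, 15^22 ≡ 7·20·22: 7·20 = 140 ≡ 24, then 24·22 = 528 ≡ 6. So 15^22 ≡ 6 (mod 29).
So h(14) = h(15) = 6 while 14 ≠ 15, thus h is not injective, hence not bijective.
Since h is not bijective, we determine |image(h)|. Computing x^22 mod 29 for each x (by repeated squaring, reducing mod 29 at every step), the values h(0), h(1), …, h(28) are: 0, 1, 5, 22, 25, 24, 23, 7, 9, 20, 4, 13, 28, 16, 6, 6, 16, 28, 13, 4, 20, 9, 7, 23, 24, 25, 22, 5, 1.
The distinct values are {0, 1, 4, 5, 6, 7, 9, 13, 16, 20, 22, 23, 24, 25, 28}; there are 15 of them.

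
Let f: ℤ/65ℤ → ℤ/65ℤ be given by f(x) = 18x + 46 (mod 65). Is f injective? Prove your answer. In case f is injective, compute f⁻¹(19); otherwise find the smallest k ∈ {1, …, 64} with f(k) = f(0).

31

If f(x_1) = f(x_2), then 18x_1 ≡ 18x_2 (mod 65). Because gcd(18, 65) = 1, we may cancel 18 to get x_1 ≡ x_2 (mod 65).
Hence f is injective.
We now compute 18⁻¹ mod 65 explicitly. Euclid's algorithm: 65 = 3·18 + 11, 18 = 1·11 + 7, 11 = 1·7 + 4, 7 = 1·4 + 3, 4 = 1·3 + 1; back-substituting gives 1 = 47·18 − 13·65, so 18⁻¹ ≡ 47 (mod 65).
Since f is injective, we compute f⁻¹(19): solve 18x + 46 ≡ 19 (mod 65), i.e. 18x ≡ 38 (mod 65).
Multiplying by 18⁻¹ = 47 gives x ≡ 47·38 = 1786 = 27·65 + 31 ≡ 31 (mod 65).
Check: f(31) = 18·31 + 46 = 604 = 9·65 + 19 ≡ 19 (mod 65).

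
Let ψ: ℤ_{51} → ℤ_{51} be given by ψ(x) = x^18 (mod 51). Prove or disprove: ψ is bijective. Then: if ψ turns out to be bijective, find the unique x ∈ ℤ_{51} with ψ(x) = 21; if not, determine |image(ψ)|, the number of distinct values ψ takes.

18

ψ(7): Repeated squaring mod 51: 7^1 ≡ 7, 7^2 ≡ 7² = 49, 7^4 ≡ 49² = 2401 ≡ 4, 7^8 ≡ 4² = 16, 7^16 ≡ 16² = 256 ≡ 1. Since 18 = 16 + 2, 7^18 ≡ 1·49: 1·49 = 49. So 7^18 ≡ 49 (mod 51).
ψ(10): Repeated squaring mod 51: 10^1 ≡ 10, 10^2 ≡ 10² = 100 ≡ 49, 10^4 ≡ 49² = 2401 ≡ 4, 10^8 ≡ 4² = 16, 10^16 ≡ 16² = 256 ≡ 1. Since 18 = 16 + 2, 10^18 ≡ 1·49: 1·49 = 49. So 10^18 ≡ 49 (mod 51).
So ψ(7) = ψ(10) = 49 while 7 ≠ 10, so ψ is not injective, hence not bijective.
Since ψ is not bijective, we determine |image(ψ)|. Computing x^18 mod 51 for each x (by repeated squaring, reducing mod 51 at every step), the values ψ(0), ψ(1), …, ψ(50) are: 0, 1, 4, 9, 16, 25, 36, 49, 13, 30, 49, 19, 42, 16, 43, 21, 1, 34, 18, 4, 43, 33, 25, 19, 15, 13, 13, 15, 19, 25, 33, 43, 4, 18, 34, 1, 21, 43, 16, 42, 19, 49, 30, 13, 49, 36, 25, 16, 9, 4, 1.
The distinct values are {0, 1, 4, 9, 13, 15, 16, 18, 19, 21, 25, 30, 33, 34, 36, 42, 43, 49}; there are 18 of them.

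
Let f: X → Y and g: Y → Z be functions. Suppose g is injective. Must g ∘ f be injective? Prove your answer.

No. Take X = {0, 1}, Y = Z = {0, 1}, f(0) = f(1) = 0, and g = identity (injective).
Then (g ∘ f)(0) = (g ∘ f)(1) = 0 with 0 ≠ 1, so g ∘ f is not injective.

not injective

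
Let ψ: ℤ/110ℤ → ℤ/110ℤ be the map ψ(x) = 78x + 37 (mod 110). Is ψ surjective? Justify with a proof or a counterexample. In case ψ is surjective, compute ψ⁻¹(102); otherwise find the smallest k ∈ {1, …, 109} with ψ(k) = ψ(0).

55

Recall: ψ is surjective if every y in the codomain equals ψ(x) for some x in the domain.
Since gcd(78, 110) = 2, we have 78x ≡ 0 (mod 2) for all x, so ψ(x) ≡ 1 (mod 2).
But 0 ≢ 1 (mod 2), so 0 ∈ ℤ/110ℤ has no preimage. Thus ψ is not surjective.
Since ψ is not surjective, we find the least positive k with ψ(k) = ψ(0): this means 78k ≡ 0 (mod 110), i.e. 110 ∣ 78k. Since gcd(78, 110) = 2, dividing through by 2 this holds exactly when 55 ∣ 39k, and as gcd(39, 55) = 1, exactly when 55 ∣ k.
The smallest positive such k is 55.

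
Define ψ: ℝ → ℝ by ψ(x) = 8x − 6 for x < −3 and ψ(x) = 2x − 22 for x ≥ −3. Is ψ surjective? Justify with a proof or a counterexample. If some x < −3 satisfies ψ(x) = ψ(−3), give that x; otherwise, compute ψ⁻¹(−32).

-13/4

Both pieces are strictly increasing (slopes 8 and 2), so each is injective on its own interval.
The left piece maps (−∞, −3) onto (−∞, −30); the right piece maps [−3, ∞) onto [−28, ∞).
The union (−∞, −30) ∪ [−28, ∞) omits the interval between −30 and −28; in particular −30 has no preimage. So ψ is not surjective.
Because the two images are disjoint, no x < −3 has ψ(x) = ψ(−3), so we compute ψ⁻¹(−32): −32 lies in (−∞, −30), so solve 8x − 6 = −32: x = (−32 + 6)/8 = −13/4.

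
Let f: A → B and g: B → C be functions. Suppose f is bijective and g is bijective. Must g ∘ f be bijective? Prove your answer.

bijective

Injectivity: if g(f(s)) = g(f(t)) then f(s) = f(t) (g injective) so s = t (f injective).
Surjectivity: for c ∈ C pick b with g(b) = c, then a with f(a) = b; then (g ∘ f)(a) = c.
Therefore g ∘ f is bijective.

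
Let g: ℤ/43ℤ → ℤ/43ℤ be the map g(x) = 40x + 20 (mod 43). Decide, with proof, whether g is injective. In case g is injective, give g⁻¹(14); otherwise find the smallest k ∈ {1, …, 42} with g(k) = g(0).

2

Suppose g(a) = g(b) in ℤ/43ℤ. Then 40a + 20 ≡ 40b + 20 (mod 43), thus 40(a − b) ≡ 0 (mod 43).
Since gcd(40, 43) = 1, 40 is invertible modulo 43, so a − b ≡ 0 (mod 43), i.e. a = b.
Hence g is injective.
We now compute 40⁻¹ mod 43 explicitly. Euclid's algorithm: 43 = 1·40 + 3, 40 = 13·3 + 1; back-substituting gives 1 = 14·40 − 13·43, so 40⁻¹ ≡ 14 (mod 43).
Since g is injective, we compute g⁻¹(14): solve 40x + 20 ≡ 14 (mod 43), i.e. 40x ≡ 37 (mod 43).
Multiplying by 40⁻¹ = 14 gives x ≡ 14·37 = 518 = 12·43 + 2 ≡ 2 (mod 43).
Check: g(2) = 40·2 + 20 = 100 = 2·43 + 14 ≡ 14 (mod 43).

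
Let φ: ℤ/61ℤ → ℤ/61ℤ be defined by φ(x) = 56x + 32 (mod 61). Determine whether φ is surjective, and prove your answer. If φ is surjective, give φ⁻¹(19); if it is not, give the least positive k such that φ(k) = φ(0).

27

Since gcd(56, 61) = 1, 56 is invertible modulo 61. Euclid's algorithm: 61 = 1·56 + 5, 56 = 11·5 + 1; back-substituting gives 1 = 12·56 − 11·61, so 56⁻¹ ≡ 12 (mod 61).
Then y ↦ 12(y − 32) is a two-sided inverse to φ, so every y ∈ ℤ/61ℤ has a preimage.
So φ is surjective.
Since φ is surjective, we compute φ⁻¹(19): solve 56x + 32 ≡ 19 (mod 61), i.e. 56x ≡ 48 (mod 61).
Multiplying by 56⁻¹ = 12 gives x ≡ 12·48 = 576 = 9·61 + 27 ≡ 27 (mod 61).
Check: φ(27) = 56·27 + 32 = 1544 = 25·61 + 19 ≡ 19 (mod 61).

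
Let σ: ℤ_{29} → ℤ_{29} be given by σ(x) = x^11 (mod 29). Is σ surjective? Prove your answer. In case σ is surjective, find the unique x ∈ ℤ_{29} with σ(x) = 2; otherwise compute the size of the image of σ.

10

Since 29 is prime, the nonzero elements of ℤ_{29} form a cyclic group of order 28.
As gcd(11, 28) = 1, raising to the 11th power is a bijection on this group: if s^11 ≡ t^11 then (st^{−1})^11 = 1, and the only element of order dividing gcd(11, 28) = 1 is 1, so s = t.
With σ(0) = 0 this makes σ injective on all of ℤ_{29}, hence bijective (finite equal-size domain and codomain). In particular σ is surjective.
Since σ is surjective, we find the preimage of 2. The inverse of x ↦ x^11 on (ℤ_{29})^× is x ↦ x^23, because 11·23 = 253 = 9·28 + 1 ≡ 1 (mod 28) and x^{28} = 1 for x ≠ 0 (Fermat). So σ⁻¹(2) = 2^23 mod 29.
Repeated squaring mod 29: 2^1 ≡ 2, 2^2 ≡ 2² = 4, 2^4 ≡ 4² = 16, 2^8 ≡ 16² = 256 ≡ 24, 2^16 ≡ 24² = 576 ≡ 25. Since 23 = 16 + 4 + 2 + 1, 2^23 ≡ 25·16·4·2: 25·16 = 400 ≡ 23, then 23·4 = 92 ≡ 5, then 5·2 = 10. So 2^23 ≡ 10 (mod 29).
Hence σ⁻¹(2) = 10.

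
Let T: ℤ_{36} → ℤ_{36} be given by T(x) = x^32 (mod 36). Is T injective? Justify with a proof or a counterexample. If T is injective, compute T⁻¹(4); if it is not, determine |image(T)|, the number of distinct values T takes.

T(0) = 0^32 = 0.
T(6): Repeated squaring mod 36: 6^1 ≡ 6, 6^2 ≡ 6² = 36 ≡ 0, 6^4 ≡ 0² = 0, 6^8 ≡ 0² = 0, 6^16 ≡ 0² = 0, 6^32 ≡ 0² = 0. So 6^32 ≡ 0 (mod 36).
So T(0) = T(6) = 0 while 0 ≠ 6, therefore T is not injective.
Since T is not injective, we determine |image(T)|. Computing x^32 mod 36 for each x (by repeated squaring, reducing mod 36 at every step), the values T(0), T(1), …, T(35) are: 0, 1, 4, 9, 16, 25, 0, 13, 28, 9, 28, 13, 0, 25, 16, 9, 4, 1, 0, 1, 4, 9, 16, 25, 0, 13, 28, 9, 28, 13, 0, 25, 16, 9, 4, 1.
The distinct values are {0, 1, 4, 9, 13, 16, 25, 28}; there are 8 of them.

8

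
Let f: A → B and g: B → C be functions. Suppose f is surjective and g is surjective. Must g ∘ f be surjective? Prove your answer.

surjective

Let c ∈ C. Since g is surjective, there is b ∈ B with g(b) = c. Since f is surjective, there is a ∈ A with f(a) = b.
Then (g ∘ f)(a) = g(b) = c. Hence g ∘ f is surjective.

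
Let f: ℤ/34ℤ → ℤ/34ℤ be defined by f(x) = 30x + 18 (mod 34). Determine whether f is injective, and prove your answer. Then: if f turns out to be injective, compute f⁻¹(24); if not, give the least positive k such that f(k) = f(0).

17

Recall that f is injective if f(x_1) = f(x_2) implies x_1 = x_2.
We have gcd(30, 34) = 2 > 1. Taking x_1 = 0 and x_2 = 17: f(0) = 18 and f(17) = 30·17 + 18 = 528 ≡ 18 (mod 34).
So f(0) = f(17) while 0 ≠ 17, so f is not injective.
Since f is not injective, we find the least positive k with f(k) = f(0): this means 30k ≡ 0 (mod 34), i.e. 34 ∣ 30k. Since gcd(30, 34) = 2, dividing through by 2 this holds exactly when 17 ∣ 15k, and as gcd(15, 17) = 1, exactly when 17 ∣ k.
The smallest positive such k is 17.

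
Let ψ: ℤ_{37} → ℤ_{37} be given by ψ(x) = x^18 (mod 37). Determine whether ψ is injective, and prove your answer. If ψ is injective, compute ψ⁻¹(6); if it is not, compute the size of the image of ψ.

ψ(1) = 1^18 = 1.
ψ(3): Repeated squaring mod 37: 3^1 ≡ 3, 3^2 ≡ 3² = 9, 3^4 ≡ 9² = 81 ≡ 7, 3^8 ≡ 7² = 49 ≡ 12, 3^16 ≡ 12² = 144 ≡ 33. Since 18 = 16 + 2, 3^18 ≡ 33·9: 33·9 = 297 ≡ 1. So 3^18 ≡ 1 (mod 37).
So ψ(1) = ψ(3) = 1 while 1 ≠ 3, hence ψ is not injective.
Since ψ is not injective, we determine |image(ψ)|. Computing x^18 mod 37 for each x (by repeated squaring, reducing mod 37 at every step), the values ψ(0), ψ(1), …, ψ(36) are: 0, 1, 36, 1, 1, 36, 36, 1, 36, 1, 1, 1, 1, 36, 36, 36, 1, 36, 36, 36, 36, 1, 36, 36, 36, 1, 1, 1, 1, 36, 1, 36, 36, 1, 1, 36, 1.
The distinct values are {0, 1, 36}; there are 3 of them.

3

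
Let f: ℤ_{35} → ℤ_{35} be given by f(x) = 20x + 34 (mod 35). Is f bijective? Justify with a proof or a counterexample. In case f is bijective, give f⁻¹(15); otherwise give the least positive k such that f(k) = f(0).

7

We have gcd(20, 35) = 5 > 1. Taking u = 0 and v = 7: f(0) = 34 and f(7) = 20·7 + 34 = 174 ≡ 34 (mod 35).
So f(0) = f(7) while 0 ≠ 7, thus f is not injective, hence not bijective.
Since f is not bijective, we find the least positive k with f(k) = f(0): this means 20k ≡ 0 (mod 35), i.e. 35 ∣ 20k. Since gcd(20, 35) = 5, dividing through by 5 this holds exactly when 7 ∣ 4k, and as gcd(4, 7) = 1, exactly when 7 ∣ k.
The smallest positive such k is 7.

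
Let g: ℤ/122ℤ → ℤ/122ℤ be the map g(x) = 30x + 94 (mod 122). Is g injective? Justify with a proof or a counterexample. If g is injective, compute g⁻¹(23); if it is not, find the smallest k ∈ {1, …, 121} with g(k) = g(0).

Recall: injectivity means: for all x_1, x_2 in the domain, g(x_1) = g(x_2) implies x_1 = x_2.
We have gcd(30, 122) = 2 > 1. Taking x_1 = 0 and x_2 = 61: g(0) = 94 and g(61) = 30·61 + 94 = 1924 ≡ 94 (mod 122).
So g(0) = g(61) while 0 ≠ 61, thus g is not injective.
Since g is not injective, we find the least positive k with g(k) = g(0): this means 30k ≡ 0 (mod 122), i.e. 122 ∣ 30k. Since gcd(30, 122) = 2, dividing through by 2 this holds exactly when 61 ∣ 15k, and as gcd(15, 61) = 1, exactly when 61 ∣ k.
The smallest positive such k is 61.

61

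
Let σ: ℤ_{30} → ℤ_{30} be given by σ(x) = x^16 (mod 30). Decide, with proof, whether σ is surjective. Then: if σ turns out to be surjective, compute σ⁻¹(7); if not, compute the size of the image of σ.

σ(2): Repeated squaring mod 30: 2^1 ≡ 2, 2^2 ≡ 2² = 4, 2^4 ≡ 4² = 16, 2^8 ≡ 16² = 256 ≡ 16, 2^16 ≡ 16² = 256 ≡ 16. So 2^16 ≡ 16 (mod 30).
σ(4): Repeated squaring mod 30: 4^1 ≡ 4, 4^2 ≡ 4² = 16, 4^4 ≡ 16² = 256 ≡ 16, 4^8 ≡ 16² = 256 ≡ 16, 4^16 ≡ 16² = 256 ≡ 16. So 4^16 ≡ 16 (mod 30).
So σ(2) = σ(4) = 16 while 2 ≠ 4, so σ is not injective.
A non-injective map from the 30-element set ℤ_{30} to itself takes at most 29 distinct values, so it cannot be surjective. Thus σ is not surjective.
Since σ is not surjective, we determine |image(σ)|. Computing x^16 mod 30 for each x (by repeated squaring, reducing mod 30 at every step), the values σ(0), σ(1), …, σ(29) are: 0, 1, 16, 21, 16, 25, 6, 1, 16, 21, 10, 1, 6, 1, 16, 15, 16, 1, 6, 1, 10, 21, 16, 1, 6, 25, 16, 21, 16, 1.
The distinct values are {0, 1, 6, 10, 15, 16, 21, 25}; there are 8 of them.

8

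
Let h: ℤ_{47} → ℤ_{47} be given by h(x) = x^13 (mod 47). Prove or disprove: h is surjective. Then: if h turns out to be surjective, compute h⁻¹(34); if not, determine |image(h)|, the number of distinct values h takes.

Since 47 is prime, the nonzero elements of ℤ_{47} form a cyclic group of order 46.
As gcd(13, 46) = 1, raising to the 13th power is a bijection on this group: if u^13 ≡ v^13 then (uv^{−1})^13 = 1, and the only element of order dividing gcd(13, 46) = 1 is 1, so u = v.
With h(0) = 0 this makes h injective on all of ℤ_{47}, hence bijective (finite equal-size domain and codomain). In particular h is surjective.
Since h is surjective, we find the preimage of 34. The inverse of x ↦ x^13 on (ℤ_{47})^× is x ↦ x^39, because 13·39 = 507 = 11·46 + 1 ≡ 1 (mod 46) and x^{46} = 1 for x ≠ 0 (Fermat). So h⁻¹(34) = 34^39 mod 47.
Repeated squaring mod 47: 34^1 ≡ 34, 34^2 ≡ 34² = 1156 ≡ 28, 34^4 ≡ 28² = 784 ≡ 32, 34^8 ≡ 32² = 1024 ≡ 37, 34^16 ≡ 37² = 1369 ≡ 6, 34^32 ≡ 6² = 36. Since 39 = 32 + 4 + 2 + 1, 34^39 ≡ 36·32·28·34: 36·32 = 1152 ≡ 24, then 24·28 = 672 ≡ 14, then 14·34 = 476 ≡ 6. So 34^39 ≡ 6 (mod 47).
Hence h⁻¹(34) = 6.

6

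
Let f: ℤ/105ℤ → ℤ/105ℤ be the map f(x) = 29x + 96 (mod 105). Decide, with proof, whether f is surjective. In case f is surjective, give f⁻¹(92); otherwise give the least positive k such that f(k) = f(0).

94

Recall: surjectivity means every element of the codomain has a preimage under f.
Since gcd(29, 105) = 1, 29 is invertible modulo 105. Euclid's algorithm: 105 = 3·29 + 18, 29 = 1·18 + 11, 18 = 1·11 + 7, 11 = 1·7 + 4, 7 = 1·4 + 3, 4 = 1·3 + 1; back-substituting gives 1 = 29·29 − 8·105, so 29⁻¹ ≡ 29 (mod 105).
Then y ↦ 29(y − 96) is a two-sided inverse to f, so every y ∈ ℤ/105ℤ has a preimage.
Therefore f is surjective.
Since f is surjective, we find f⁻¹(92): we need 29x ≡ 92 − 96 ≡ 101 (mod 105). Using 29⁻¹ = 29: x ≡ 29·101 = 2929 = 27·105 + 94, so x = 94.
Check: f(94) = 29·94 + 96 = 2822 = 26·105 + 92 ≡ 92 (mod 105).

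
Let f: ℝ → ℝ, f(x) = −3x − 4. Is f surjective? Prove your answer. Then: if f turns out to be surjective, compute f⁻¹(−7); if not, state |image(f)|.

For any y ∈ ℝ, x = (y + 4)/(−3) satisfies f(x) = y.
Hence f is surjective.
Since f is surjective, we compute f⁻¹(−7) = (−7 + 4)/(−3) = 1.

1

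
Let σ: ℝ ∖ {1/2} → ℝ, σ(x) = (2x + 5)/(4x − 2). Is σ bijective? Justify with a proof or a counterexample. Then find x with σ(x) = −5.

5/22

If σ(x) = 1/2, cross-multiplying gives 4(2x + 5) = 2(4x − 2), which simplifies to 20 = −4 — false.  So 1/2 has no preimage and σ is not surjective.
Therefore σ is not bijective.
Solving σ(x) = −5: cross-multiplying gives 2x + 5 = −5(4x − 2), which rearranges to 22x = 5, so x = 5/22.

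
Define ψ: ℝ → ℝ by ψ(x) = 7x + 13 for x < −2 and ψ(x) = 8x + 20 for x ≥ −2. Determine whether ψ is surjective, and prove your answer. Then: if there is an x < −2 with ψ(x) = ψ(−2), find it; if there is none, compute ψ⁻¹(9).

-11/8

Both pieces are strictly increasing (slopes 7 and 8), so each is injective on its own interval.
The left piece maps (−∞, −2) onto (−∞, −1); the right piece maps [−2, ∞) onto [4, ∞).
The union (−∞, −1) ∪ [4, ∞) omits the interval between −1 and 4; in particular −1 has no preimage. So ψ is not surjective.
Because the two images are disjoint, no x < −2 has ψ(x) = ψ(−2), so we compute ψ⁻¹(9): 9 lies in [4, ∞), so solve 8x + 20 = 9: x = (9 − 20)/8 = −11/8.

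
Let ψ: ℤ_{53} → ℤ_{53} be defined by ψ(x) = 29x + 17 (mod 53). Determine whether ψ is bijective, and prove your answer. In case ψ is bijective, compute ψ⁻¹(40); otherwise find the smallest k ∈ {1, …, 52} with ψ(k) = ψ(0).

If ψ(s) = ψ(t), then 29s ≡ 29t (mod 53). Because gcd(29, 53) = 1, we may cancel 29 to get s ≡ t (mod 53).
We now compute 29⁻¹ mod 53 explicitly. Euclid's algorithm: 53 = 1·29 + 24, 29 = 1·24 + 5, 24 = 4·5 + 4, 5 = 1·4 + 1; back-substituting gives 1 = 11·29 − 6·53, so 29⁻¹ ≡ 11 (mod 53).
Then y ↦ 11(y − 17) is a two-sided inverse to ψ, so every y ∈ ℤ_{53} has a preimage.
Thus ψ is bijective.
Since ψ is bijective, we find ψ⁻¹(40): we need 29x ≡ 40 − 17 ≡ 23 (mod 53). Using 29⁻¹ = 11: x ≡ 11·23 = 253 = 4·53 + 41, so x = 41.
Check: ψ(41) = 29·41 + 17 = 1206 = 22·53 + 40 ≡ 40 (mod 53).

41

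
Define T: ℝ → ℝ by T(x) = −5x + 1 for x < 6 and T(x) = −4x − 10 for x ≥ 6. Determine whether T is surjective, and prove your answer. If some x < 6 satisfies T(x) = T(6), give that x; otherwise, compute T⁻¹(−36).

13/2

Both pieces are strictly decreasing (slopes −5 and −4), so each is injective on its own interval.
The left piece maps (−∞, 6) onto (−29, ∞); the right piece maps [6, ∞) onto (−∞, −34].
The union (−29, ∞) ∪ (−∞, −34] omits the interval between −29 and −34; in particular −29 has no preimage. So T is not surjective.
Because the two images are disjoint, no x < 6 has T(x) = T(6), so we compute T⁻¹(−36): −36 lies in (−∞, −34], so solve −4x − 10 = −36: x = (−36 + 10)/(−4) = 13/2.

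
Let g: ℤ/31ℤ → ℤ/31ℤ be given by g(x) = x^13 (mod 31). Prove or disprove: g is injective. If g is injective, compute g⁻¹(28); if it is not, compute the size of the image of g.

Since 31 is prime, the nonzero elements of ℤ/31ℤ form a cyclic group of order 30.
As gcd(13, 30) = 1, raising to the 13th power is a bijection on this group: if u^13 ≡ v^13 then (uv^{−1})^13 = 1, and the only element of order dividing gcd(13, 30) = 1 is 1, so u = v.
With g(0) = 0 this makes g injective on all of ℤ/31ℤ, hence bijective (finite equal-size domain and codomain). In particular g is injective.
Since g is injective, we find the preimage of 28. The inverse of x ↦ x^13 on (ℤ/31ℤ)^× is x ↦ x^7, because 13·7 = 91 = 3·30 + 1 ≡ 1 (mod 30) and x^{30} = 1 for x ≠ 0 (Fermat). So g⁻¹(28) = 28^7 mod 31.
Repeated squaring mod 31: 28^1 ≡ 28, 28^2 ≡ 28² = 784 ≡ 9, 28^4 ≡ 9² = 81 ≡ 19. Since 7 = 4 + 2 + 1, 28^7 ≡ 19·9·28: 19·9 = 171 ≡ 16, then 16·28 = 448 ≡ 14. So 28^7 ≡ 14 (mod 31).
Hence g⁻¹(28) = 14.

14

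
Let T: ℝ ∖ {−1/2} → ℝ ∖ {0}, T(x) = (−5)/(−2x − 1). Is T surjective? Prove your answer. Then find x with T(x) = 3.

For any y ≠ 0, solving y(−2x − 1) = −5 for x gives a well-defined x ≠ −1/2. So T is surjective.
Solving T(x) = 3: cross-multiplying gives −5 = 3(−2x − 1), which rearranges to 6x = 2, so x = 1/3.

1/3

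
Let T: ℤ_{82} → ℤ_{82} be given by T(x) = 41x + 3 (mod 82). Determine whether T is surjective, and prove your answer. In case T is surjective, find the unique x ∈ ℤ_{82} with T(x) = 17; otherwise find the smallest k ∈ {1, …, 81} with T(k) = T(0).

2

Since gcd(41, 82) = 41, we have 41x ≡ 0 (mod 41) for all x, so T(x) ≡ 3 (mod 41).
But 0 ≢ 3 (mod 41), so 0 ∈ ℤ_{82} has no preimage. Thus T is not surjective.
Since T is not surjective, we find the least positive k with T(k) = T(0): this means 41k ≡ 0 (mod 82), i.e. 82 ∣ 41k. Since gcd(41, 82) = 41, dividing through by 41 this holds exactly when 2 ∣ k.
The smallest positive such k is 2.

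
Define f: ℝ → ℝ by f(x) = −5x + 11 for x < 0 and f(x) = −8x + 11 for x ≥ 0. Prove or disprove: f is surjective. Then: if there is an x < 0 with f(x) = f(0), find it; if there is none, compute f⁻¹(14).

Both pieces are strictly decreasing (slopes −5 and −8), so each is injective on its own interval.
The left piece maps (−∞, 0) onto (11, ∞); the right piece maps [0, ∞) onto (−∞, 11].
These images together cover ℝ, so f is surjective.
Because the two images are disjoint, no x < 0 has f(x) = f(0), so we compute f⁻¹(14): 14 lies in (11, ∞), so solve −5x + 11 = 14: x = (14 − 11)/(−5) = −3/5.

-3/5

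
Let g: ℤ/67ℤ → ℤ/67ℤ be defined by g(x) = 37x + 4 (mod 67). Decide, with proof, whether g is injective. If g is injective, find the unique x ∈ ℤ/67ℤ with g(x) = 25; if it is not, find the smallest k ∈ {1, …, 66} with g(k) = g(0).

6

Recall: g is injective when g(x_1) = g(x_2) forces x_1 = x_2.
If g(x_1) = g(x_2), then 37x_1 ≡ 37x_2 (mod 67). Because gcd(37, 67) = 1, we may cancel 37 to get x_1 ≡ x_2 (mod 67).
So g is injective.
We now compute 37⁻¹ mod 67 explicitly. Euclid's algorithm: 67 = 1·37 + 30, 37 = 1·30 + 7, 30 = 4·7 + 2, 7 = 3·2 + 1; back-substituting gives 1 = 29·37 − 16·67, so 37⁻¹ ≡ 29 (mod 67).
Since g is injective, we compute g⁻¹(25): solve 37x + 4 ≡ 25 (mod 67), i.e. 37x ≡ 21 (mod 67).
Multiplying by 37⁻¹ = 29 gives x ≡ 29·21 = 609 = 9·67 + 6 ≡ 6 (mod 67).
Check: g(6) = 37·6 + 4 = 226 = 3·67 + 25 ≡ 25 (mod 67).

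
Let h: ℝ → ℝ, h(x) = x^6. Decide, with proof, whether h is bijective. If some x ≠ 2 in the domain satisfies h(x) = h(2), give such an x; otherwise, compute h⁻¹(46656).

-2

h(2) = 64 = (−2)^6 = h(−2) (since 6 is even), with 2 ≠ −2. So h is not injective, hence not bijective.
For the follow-up, such an x exists: taking x = −2 ∈ ℝ gives h(−2) = 64 = h(2) with −2 ≠ 2.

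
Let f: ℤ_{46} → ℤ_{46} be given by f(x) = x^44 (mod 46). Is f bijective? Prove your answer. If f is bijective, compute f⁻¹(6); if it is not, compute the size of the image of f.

4

f(1) = 1^44 = 1.
f(3): Repeated squaring mod 46: 3^1 ≡ 3, 3^2 ≡ 3² = 9, 3^4 ≡ 9² = 81 ≡ 35, 3^8 ≡ 35² = 1225 ≡ 29, 3^16 ≡ 29² = 841 ≡ 13, 3^32 ≡ 13² = 169 ≡ 31. Since 44 = 32 + 8 + 4, 3^44 ≡ 31·29·35: 31·29 = 899 ≡ 25, then 25·35 = 875 ≡ 1. So 3^44 ≡ 1 (mod 46).
So f(1) = f(3) = 1 while 1 ≠ 3, so f is not injective, hence not bijective.
Since f is not bijective, we determine |image(f)|. Computing x^44 mod 46 for each x (by repeated squaring, reducing mod 46 at every step), the values f(0), f(1), …, f(45) are: 0, 1, 24, 1, 24, 1, 24, 1, 24, 1, 24, 1, 24, 1, 24, 1, 24, 1, 24, 1, 24, 1, 24, 23, 24, 1, 24, 1, 24, 1, 24, 1, 24, 1, 24, 1, 24, 1, 24, 1, 24, 1, 24, 1, 24, 1.
The distinct values are {0, 1, 23, 24}; there are 4 of them.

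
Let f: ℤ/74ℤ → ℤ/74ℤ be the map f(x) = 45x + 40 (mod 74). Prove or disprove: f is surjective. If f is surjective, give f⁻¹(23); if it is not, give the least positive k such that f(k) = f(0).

Since gcd(45, 74) = 1, 45 is invertible modulo 74. Euclid's algorithm: 74 = 1·45 + 29, 45 = 1·29 + 16, 29 = 1·16 + 13, 16 = 1·13 + 3, 13 = 4·3 + 1; back-substituting gives 1 = 51·45 − 31·74, so 45⁻¹ ≡ 51 (mod 74).
Then y ↦ 51(y − 40) is a two-sided inverse to f, so every y ∈ ℤ/74ℤ has a preimage.
So f is surjective.
Since f is surjective, we compute f⁻¹(23): solve 45x + 40 ≡ 23 (mod 74), i.e. 45x ≡ 57 (mod 74).
Multiplying by 45⁻¹ = 51 gives x ≡ 51·57 = 2907 = 39·74 + 21 ≡ 21 (mod 74).
Check: f(21) = 45·21 + 40 = 985 = 13·74 + 23 ≡ 23 (mod 74).

21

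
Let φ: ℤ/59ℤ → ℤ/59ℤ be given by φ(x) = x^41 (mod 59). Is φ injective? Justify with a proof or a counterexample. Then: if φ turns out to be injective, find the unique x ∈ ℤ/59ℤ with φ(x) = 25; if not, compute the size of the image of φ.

Since 59 is prime, the nonzero elements of ℤ/59ℤ form a cyclic group of order 58.
As gcd(41, 58) = 1, raising to the 41st power is a bijection on this group: if u^41 ≡ v^41 then (uv^{−1})^41 = 1, and the only element of order dividing gcd(41, 58) = 1 is 1, so u = v.
With φ(0) = 0 this makes φ injective on all of ℤ/59ℤ, hence bijective (finite equal-size domain and codomain). In particular φ is injective.
Since φ is injective, we find the preimage of 25. The inverse of x ↦ x^41 on (ℤ/59ℤ)^× is x ↦ x^17, because 41·17 = 697 = 12·58 + 1 ≡ 1 (mod 58) and x^{58} = 1 for x ≠ 0 (Fermat). So φ⁻¹(25) = 25^17 mod 59.
Repeated squaring mod 59: 25^1 ≡ 25, 25^2 ≡ 25² = 625 ≡ 35, 25^4 ≡ 35² = 1225 ≡ 45, 25^8 ≡ 45² = 2025 ≡ 19, 25^16 ≡ 19² = 361 ≡ 7. Since 17 = 16 + 1, 25^17 ≡ 7·25: 7·25 = 175 ≡ 57. So 25^17 ≡ 57 (mod 59).
Hence φ⁻¹(25) = 57.

57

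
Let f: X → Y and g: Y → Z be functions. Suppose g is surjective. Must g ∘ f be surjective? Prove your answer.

not surjective

No. Take X = {0}, Y = Z = {0, 1, 2}, f(0) = 0, and g = identity (surjective).
Then (g ∘ f)(0) = 0, and 2 ∈ Z has no preimage under g ∘ f, so g ∘ f is not surjective.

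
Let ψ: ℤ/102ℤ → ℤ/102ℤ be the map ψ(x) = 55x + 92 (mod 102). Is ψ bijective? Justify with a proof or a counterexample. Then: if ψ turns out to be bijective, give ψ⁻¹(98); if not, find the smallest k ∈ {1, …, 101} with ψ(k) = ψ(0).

78

Suppose ψ(x_1) = ψ(x_2) in ℤ/102ℤ. Then 55x_1 + 92 ≡ 55x_2 + 92 (mod 102), thus 55(x_1 − x_2) ≡ 0 (mod 102).
Since gcd(55, 102) = 1, 55 is invertible modulo 102, therefore x_1 − x_2 ≡ 0 (mod 102), i.e. x_1 = x_2.
We now compute 55⁻¹ mod 102 explicitly. Euclid's algorithm: 102 = 1·55 + 47, 55 = 1·47 + 8, 47 = 5·8 + 7, 8 = 1·7 + 1; back-substituting gives 1 = 13·55 − 7·102, so 55⁻¹ ≡ 13 (mod 102).
Then y ↦ 13(y − 92) is a two-sided inverse to ψ, so every y ∈ ℤ/102ℤ has a preimage.
Hence ψ is bijective.
Since ψ is bijective, we compute ψ⁻¹(98): solve 55x + 92 ≡ 98 (mod 102), i.e. 55x ≡ 6 (mod 102).
Multiplying by 55⁻¹ = 13 gives x ≡ 13·6 = 78 ≡ 78 (mod 102).
Check: ψ(78) = 55·78 + 92 = 4382 = 42·102 + 98 ≡ 98 (mod 102).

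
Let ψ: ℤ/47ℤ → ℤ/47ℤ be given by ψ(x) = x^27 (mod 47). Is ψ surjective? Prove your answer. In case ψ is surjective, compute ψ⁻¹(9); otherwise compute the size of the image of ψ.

Since 47 is prime, the nonzero elements of ℤ/47ℤ form a cyclic group of order 46.
As gcd(27, 46) = 1, raising to the 27th power is a bijection on this group: if s^27 ≡ t^27 then (st^{−1})^27 = 1, and the only element of order dividing gcd(27, 46) = 1 is 1, so s = t.
With ψ(0) = 0 this makes ψ injective on all of ℤ/47ℤ, hence bijective (finite equal-size domain and codomain). In particular ψ is surjective.
Since ψ is surjective, we find the preimage of 9. The inverse of x ↦ x^27 on (ℤ/47ℤ)^× is x ↦ x^29, because 27·29 = 783 = 17·46 + 1 ≡ 1 (mod 46) and x^{46} = 1 for x ≠ 0 (Fermat). So ψ⁻¹(9) = 9^29 mod 47.
Repeated squaring mod 47: 9^1 ≡ 9, 9^2 ≡ 9² = 81 ≡ 34, 9^4 ≡ 34² = 1156 ≡ 28, 9^8 ≡ 28² = 784 ≡ 32, 9^16 ≡ 32² = 1024 ≡ 37. Since 29 = 16 + 8 + 4 + 1, 9^29 ≡ 37·32·28·9: 37·32 = 1184 ≡ 9, then 9·28 = 252 ≡ 17, then 17·9 = 153 ≡ 12. So 9^29 ≡ 12 (mod 47).
Hence ψ⁻¹(9) = 12.

12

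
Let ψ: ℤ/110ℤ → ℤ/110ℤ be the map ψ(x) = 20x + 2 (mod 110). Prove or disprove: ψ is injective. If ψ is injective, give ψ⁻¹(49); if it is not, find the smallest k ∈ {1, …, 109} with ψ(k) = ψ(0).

11

Recall: ψ is injective if ψ(x_1) = ψ(x_2) implies x_1 = x_2.
We have gcd(20, 110) = 10 > 1. Taking x_1 = 0 and x_2 = 11: ψ(0) = 2 and ψ(11) = 20·11 + 2 = 222 ≡ 2 (mod 110).
So ψ(0) = ψ(11) while 0 ≠ 11, so ψ is not injective.
Since ψ is not injective, we find the least positive k with ψ(k) = ψ(0): this means 20k ≡ 0 (mod 110), i.e. 110 ∣ 20k. Since gcd(20, 110) = 10, dividing through by 10 this holds exactly when 11 ∣ 2k, and as gcd(2, 11) = 1, exactly when 11 ∣ k.
The smallest positive such k is 11.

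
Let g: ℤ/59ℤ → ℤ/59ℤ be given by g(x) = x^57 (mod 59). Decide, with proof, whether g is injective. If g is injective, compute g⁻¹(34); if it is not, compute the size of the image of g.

33

Since 59 is prime, the nonzero elements of ℤ/59ℤ form a cyclic group of order 58.
As gcd(57, 58) = 1, raising to the 57th power is a bijection on this group: if u^57 ≡ v^57 then (uv^{−1})^57 = 1, and the only element of order dividing gcd(57, 58) = 1 is 1, so u = v.
With g(0) = 0 this makes g injective on all of ℤ/59ℤ, hence bijective (finite equal-size domain and codomain). In particular g is injective.
Since g is injective, we find the preimage of 34. The inverse of x ↦ x^57 on (ℤ/59ℤ)^× is x ↦ x^57, because 57·57 = 3249 = 56·58 + 1 ≡ 1 (mod 58) and x^{58} = 1 for x ≠ 0 (Fermat). So g⁻¹(34) = 34^57 mod 59.
Repeated squaring mod 59: 34^1 ≡ 34, 34^2 ≡ 34² = 1156 ≡ 35, 34^4 ≡ 35² = 1225 ≡ 45, 34^8 ≡ 45² = 2025 ≡ 19, 34^16 ≡ 19² = 361 ≡ 7, 34^32 ≡ 7² = 49. Since 57 = 32 + 16 + 8 + 1, 34^57 ≡ 49·7·19·34: 49·7 = 343 ≡ 48, then 48·19 = 912 ≡ 27, then 27·34 = 918 ≡ 33. So 34^57 ≡ 33 (mod 59).
Hence g⁻¹(34) = 33.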